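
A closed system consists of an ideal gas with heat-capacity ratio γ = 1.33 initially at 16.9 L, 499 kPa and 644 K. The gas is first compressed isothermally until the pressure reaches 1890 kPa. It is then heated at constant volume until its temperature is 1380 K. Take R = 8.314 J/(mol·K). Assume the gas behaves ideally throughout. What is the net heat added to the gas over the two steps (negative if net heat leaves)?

18000 J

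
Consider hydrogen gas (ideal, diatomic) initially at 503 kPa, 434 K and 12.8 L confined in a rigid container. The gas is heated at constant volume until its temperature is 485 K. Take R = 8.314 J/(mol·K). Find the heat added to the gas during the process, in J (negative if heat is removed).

1890 J

n = P₁V₁/(RT₁) = 503×12.8/(8.314×434) = 1.78 mol.
Isochoric: V stays 12.8 L; P/T = const ⇒ T₂ = 485 K, P₂ = 562 kPa.
W = 0 (no volume change).
ΔU = nCvΔT = 1.78×20.8×(485−434) = 1890 J.
Q = ΔU = 1890 J.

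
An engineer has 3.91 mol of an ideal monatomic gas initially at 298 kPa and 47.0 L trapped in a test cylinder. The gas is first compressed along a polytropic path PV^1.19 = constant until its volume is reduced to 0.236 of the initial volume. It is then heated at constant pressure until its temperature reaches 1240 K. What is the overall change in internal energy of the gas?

T₁ = P₁V₁/(nR) = 298×47.0/(3.91×8.314) = 431 K.
Step 1 — Polytropic n=1.19: T₂ = T₁(V₁/V₂)^(n−1) = 431×(4.24)^0.19 = 567 K; P₂ = P₁(V₁/V₂)^n = 1660 kPa.
W = (P₁V₁−P₂V₂)/(n−1) = (298×47.0−1660×11.1)/0.19 = -23300 J.
ΔU = nCvΔT = 3.91×12.5×(567−431) = 6630 J.
Q = ΔU + W = -16600 J.
State after step 1: P = 1660 kPa, V = 11.1 L, T = 567 K.
Step 2 — Isobaric: P stays 1660 kPa; V/T = const ⇒ T₂ = 1240 K, V₂ = 24.3 L.
W = PΔV = 1660×(24.3−11.1) kPa·L = 21900 J.
ΔU = nCvΔT = 3.91×12.5×(1240−567) = 32800 J.
Q = ΔU + W = nCpΔT = 54700 J.
Net over both steps: W = -1390 J, Q = 38100 J, ΔU = 39500 J.

39500 J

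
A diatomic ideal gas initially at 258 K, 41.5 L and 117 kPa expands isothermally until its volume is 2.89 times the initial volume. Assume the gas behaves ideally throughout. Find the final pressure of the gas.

40.5 kPa

Isothermal: T stays 258 K; PV = const ⇒ V₂ = 120 L, P₂ = 40.5 kPa.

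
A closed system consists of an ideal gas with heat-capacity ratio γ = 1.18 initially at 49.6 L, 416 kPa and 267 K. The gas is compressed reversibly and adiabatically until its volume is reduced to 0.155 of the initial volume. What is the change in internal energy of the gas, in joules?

45700 J

n = P₁V₁/(RT₁) = 416×49.6/(8.314×267) = 9.30 mol.
Adiabatic: TV^(γ−1) = const ⇒ T₂ = 267×(6.45)^0.180 = 373 K; PV^γ = const ⇒ P₂ = 3750 kPa.
For an ideal gas ΔU = nCvΔT with Cv = R/(γ−1) = 46.2 J/(mol·K).
ΔU = 9.30×46.2×(373−267) = 45700 J.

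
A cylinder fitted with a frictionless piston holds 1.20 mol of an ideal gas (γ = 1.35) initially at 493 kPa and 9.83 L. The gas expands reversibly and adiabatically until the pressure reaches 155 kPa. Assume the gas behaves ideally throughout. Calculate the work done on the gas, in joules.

-3590 J

T₁ = P₁V₁/(nR) = 493×9.83/(1.20×8.314) = 486 K.
Adiabatic: T₂/T₁ = (P₂/P₁)^((γ−1)/γ) ⇒ T₂ = 486×(0.314)^0.259 = 360 K; V₂ = 23.2 L.
ΔU = nCvΔT = 1.20×23.8×(360−486) = -3590 J.
Q = 0 for an adiabatic process, so W = −ΔU = 3590 J.
Work done on the gas = −W_by = -3590 J.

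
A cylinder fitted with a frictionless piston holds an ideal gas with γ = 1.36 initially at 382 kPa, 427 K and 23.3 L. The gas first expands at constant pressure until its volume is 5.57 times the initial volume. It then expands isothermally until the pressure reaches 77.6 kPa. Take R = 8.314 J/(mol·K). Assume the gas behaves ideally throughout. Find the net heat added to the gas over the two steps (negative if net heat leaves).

233000 J

n = P₁V₁/(RT₁) = 382×23.3/(8.314×427) = 2.51 mol.
Step 1 — Isobaric: P stays 382 kPa; V/T = const ⇒ T₂ = 2380 K, V₂ = 130 L.
W = PΔV = 382×(130−23.3) kPa·L = 40700 J.
ΔU = nCvΔT = 2.51×23.1×(2380−427) = 113000 J.
Q = ΔU + W = nCpΔT = 154000 J.
State after step 1: P = 382 kPa, V = 130 L, T = 2380 K.
Step 2 — Isothermal: T stays 2380 K; PV = const ⇒ V₂ = 639 L, P₂ = 77.6 kPa.
ΔU = 0 (ideal gas, T constant).
W = nRT ln(V₂/V₁) = 2.51×8.314×2380×ln(4.92) = 79000 J.
Q = ΔU + W = 79000 J.
Net over both steps: W = 120000 J, Q = 233000 J, ΔU = 113000 J.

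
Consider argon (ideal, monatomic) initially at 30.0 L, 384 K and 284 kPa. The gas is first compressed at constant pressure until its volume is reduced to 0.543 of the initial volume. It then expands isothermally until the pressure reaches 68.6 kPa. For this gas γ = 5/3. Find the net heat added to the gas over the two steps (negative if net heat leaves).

n = P₁V₁/(RT₁) = 284×30.0/(8.314×384) = 2.67 mol.
Step 1 — Isobaric: P stays 284 kPa; V/T = const ⇒ T₂ = 209 K, V₂ = 16.3 L.
W = PΔV = 284×(16.3−30.0) kPa·L = -3890 J.
ΔU = nCvΔT = 2.67×12.5×(209−384) = -5840 J.
Q = ΔU + W = nCpΔT = -9730 J.
State after step 1: P = 284 kPa, V = 16.3 L, T = 209 K.
Step 2 — Isothermal: T stays 209 K; PV = const ⇒ V₂ = 67.4 L, P₂ = 68.6 kPa.
ΔU = 0 (ideal gas, T constant).
W = nRT ln(V₂/V₁) = 2.67×8.314×209×ln(4.14) = 6570 J.
Q = ΔU + W = 6570 J.
Net over both steps: W = 2680 J, Q = -3160 J, ΔU = -5840 J.

-3160 J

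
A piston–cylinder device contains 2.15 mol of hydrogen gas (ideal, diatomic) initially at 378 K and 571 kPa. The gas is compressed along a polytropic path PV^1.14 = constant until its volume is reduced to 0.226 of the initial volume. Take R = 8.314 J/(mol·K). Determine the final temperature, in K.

465 K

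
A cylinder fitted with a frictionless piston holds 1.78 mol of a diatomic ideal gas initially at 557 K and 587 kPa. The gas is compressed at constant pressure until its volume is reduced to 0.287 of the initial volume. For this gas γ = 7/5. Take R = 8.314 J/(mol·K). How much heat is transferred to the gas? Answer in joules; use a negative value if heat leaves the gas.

V₁ = nRT₁/P₁ = 1.78×8.314×557/587 = 14.0 L.
Isobaric: P stays 587 kPa; V/T = const ⇒ T₂ = 160 K, V₂ = 4.03 L.
W = PΔV = 587×(4.03−14.0) kPa·L = -5880 J.
ΔU = nCvΔT = 1.78×20.8×(160−557) = -14700 J.
Q = ΔU + W = nCpΔT = -20600 J.

-20600 J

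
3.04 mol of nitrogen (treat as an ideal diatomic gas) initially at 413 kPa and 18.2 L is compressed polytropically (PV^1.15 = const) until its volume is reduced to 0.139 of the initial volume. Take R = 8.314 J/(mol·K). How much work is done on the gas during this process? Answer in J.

17300 J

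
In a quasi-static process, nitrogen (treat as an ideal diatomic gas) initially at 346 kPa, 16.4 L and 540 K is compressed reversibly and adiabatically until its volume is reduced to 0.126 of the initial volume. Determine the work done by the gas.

-18300 J

n = P₁V₁/(RT₁) = 346×16.4/(8.314×540) = 1.26 mol.
Adiabatic: TV^(γ−1) = const ⇒ T₂ = 540×(7.94)^0.400 = 1240 K; PV^γ = const ⇒ P₂ = 6290 kPa.
ΔU = nCvΔT = 1.26×20.8×(1240−540) = 18300 J.
Q = 0 for an adiabatic process, so W = −ΔU = -18300 J.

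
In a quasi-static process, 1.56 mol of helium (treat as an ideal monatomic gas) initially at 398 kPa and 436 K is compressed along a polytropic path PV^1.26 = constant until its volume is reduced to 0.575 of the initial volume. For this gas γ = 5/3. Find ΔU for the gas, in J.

V₁ = nRT₁/P₁ = 1.56×8.314×436/398 = 14.2 L.
Polytropic n=1.26: T₂ = T₁(V₁/V₂)^(n−1) = 436×(1.74)^0.26 = 503 K; P₂ = P₁(V₁/V₂)^n = 799 kPa.
For an ideal gas ΔU = nCvΔT with Cv = (3/2)R = 12.5 J/(mol·K).
ΔU = 1.56×12.5×(503−436) = 1310 J.

1310 J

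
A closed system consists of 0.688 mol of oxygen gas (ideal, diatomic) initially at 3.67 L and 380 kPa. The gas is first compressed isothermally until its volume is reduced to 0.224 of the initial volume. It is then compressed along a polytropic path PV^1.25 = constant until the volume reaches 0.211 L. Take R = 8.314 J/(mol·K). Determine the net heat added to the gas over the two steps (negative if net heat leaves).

-2930 J

T₁ = P₁V₁/(nR) = 380×3.67/(0.688×8.314) = 244 K.
Step 1 — Isothermal: T stays 244 K; PV = const ⇒ V₂ = 0.822 L, P₂ = 1700 kPa.
ΔU = 0 (ideal gas, T constant).
W = nRT ln(V₂/V₁) = 0.688×8.314×244×ln(0.224) = -2090 J.
Q = ΔU + W = -2090 J.
State after step 1: P = 1700 kPa, V = 0.822 L, T = 244 K.
Step 2 — Polytropic n=1.25: T₂ = T₁(V₁/V₂)^(n−1) = 244×(3.90)^0.25 = 343 K; P₂ = P₁(V₁/V₂)^n = 9290 kPa.
W = (P₁V₁−P₂V₂)/(n−1) = (1700×0.822−9290×0.211)/0.25 = -2260 J.
ΔU = nCvΔT = 0.688×20.8×(343−244) = 1410 J.
Q = ΔU + W = -847 J.
Net over both steps: W = -4350 J, Q = -2930 J, ΔU = 1410 J.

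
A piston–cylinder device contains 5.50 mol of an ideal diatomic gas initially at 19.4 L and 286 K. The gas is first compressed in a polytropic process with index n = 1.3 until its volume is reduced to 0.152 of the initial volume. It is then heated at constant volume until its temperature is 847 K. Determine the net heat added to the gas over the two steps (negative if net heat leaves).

P₁ = nRT₁/V₁ = 5.50×8.314×286/19.4 = 674 kPa.
Step 1 — Polytropic n=1.3: T₂ = T₁(V₁/V₂)^(n−1) = 286×(6.58)^0.30 = 503 K; P₂ = P₁(V₁/V₂)^n = 7800 kPa.
W = (P₁V₁−P₂V₂)/(n−1) = (674×19.4−7800×2.95)/0.30 = -33100 J.
ΔU = nCvΔT = 5.50×20.8×(503−286) = 24800 J.
Q = ΔU + W = -8280 J.
State after step 1: P = 7800 kPa, V = 2.95 L, T = 503 K.
Step 2 — Isochoric: V stays 2.95 L; P/T = const ⇒ T₂ = 847 K, P₂ = 13100 kPa.
W = 0 (no volume change).
ΔU = nCvΔT = 5.50×20.8×(847−503) = 39300 J.
Q = ΔU = 39300 J.
Net over both steps: W = -33100 J, Q = 31000 J, ΔU = 64100 J.

31000 J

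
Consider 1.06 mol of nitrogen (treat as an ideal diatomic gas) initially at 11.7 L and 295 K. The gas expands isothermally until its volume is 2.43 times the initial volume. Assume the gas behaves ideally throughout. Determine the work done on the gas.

-2310 J

P₁ = nRT₁/V₁ = 1.06×8.314×295/11.7 = 222 kPa.
Isothermal: T stays 295 K; PV = const ⇒ V₂ = 28.4 L, P₂ = 91.4 kPa.
W = nRT ln(V₂/V₁) = 1.06×8.314×295×ln(2.43) = 2310 J.
Work done on the gas = −W_by = -2310 J.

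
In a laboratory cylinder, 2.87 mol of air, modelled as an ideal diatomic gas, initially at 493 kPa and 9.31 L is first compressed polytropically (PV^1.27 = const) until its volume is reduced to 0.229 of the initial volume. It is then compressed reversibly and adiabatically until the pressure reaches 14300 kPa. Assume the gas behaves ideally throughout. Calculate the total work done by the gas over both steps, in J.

-17400 J

T₁ = P₁V₁/(nR) = 493×9.31/(2.87×8.314) = 192 K.
Step 1 — Polytropic n=1.27: T₂ = T₁(V₁/V₂)^(n−1) = 192×(4.37)^0.27 = 286 K; P₂ = P₁(V₁/V₂)^n = 3210 kPa.
W = (P₁V₁−P₂V₂)/(n−1) = (493×9.31−3210×2.13)/0.27 = -8310 J.
ΔU = nCvΔT = 2.87×20.8×(286−192) = 5610 J.
Q = ΔU + W = -2700 J.
State after step 1: P = 3210 kPa, V = 2.13 L, T = 286 K.
Step 2 — Adiabatic: T₂/T₁ = (P₂/P₁)^((γ−1)/γ) ⇒ T₂ = 286×(4.46)^0.286 = 439 K; V₂ = 0.733 L.
ΔU = nCvΔT = 2.87×20.8×(439−286) = 9110 J.
Q = 0 for an adiabatic process, so W = −ΔU = -9110 J.
Net over both steps: W = -17400 J, Q = -2700 J, ΔU = 14700 J.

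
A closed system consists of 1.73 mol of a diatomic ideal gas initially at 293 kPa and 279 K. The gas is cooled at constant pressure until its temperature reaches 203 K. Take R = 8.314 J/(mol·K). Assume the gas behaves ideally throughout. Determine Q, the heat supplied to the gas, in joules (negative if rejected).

-3830 J

V₁ = nRT₁/P₁ = 1.73×8.314×279/293 = 13.7 L.
Isobaric: P stays 293 kPa; V/T = const ⇒ T₂ = 203 K, V₂ = 9.97 L.
W = PΔV = 293×(9.97−13.7) kPa·L = -1090 J.
ΔU = nCvΔT = 1.73×20.8×(203−279) = -2730 J.
Q = ΔU + W = nCpΔT = -3830 J.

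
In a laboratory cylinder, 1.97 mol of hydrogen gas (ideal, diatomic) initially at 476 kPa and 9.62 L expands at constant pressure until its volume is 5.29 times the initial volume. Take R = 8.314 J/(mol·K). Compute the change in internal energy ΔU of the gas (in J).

49100 J

T₁ = P₁V₁/(nR) = 476×9.62/(1.97×8.314) = 280 K.
Isobaric: P stays 476 kPa; V/T = const ⇒ T₂ = 1480 K, V₂ = 50.9 L.
For an ideal gas ΔU = nCvΔT with Cv = (5/2)R = 20.8 J/(mol·K).
ΔU = 1.97×20.8×(1480−280) = 49100 J.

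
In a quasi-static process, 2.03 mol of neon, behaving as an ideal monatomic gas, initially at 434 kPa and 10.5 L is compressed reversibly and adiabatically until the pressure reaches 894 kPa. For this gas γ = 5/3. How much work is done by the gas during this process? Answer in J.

-2290 J

T₁ = P₁V₁/(nR) = 434×10.5/(2.03×8.314) = 270 K.
Adiabatic: T₂/T₁ = (P₂/P₁)^((γ−1)/γ) ⇒ T₂ = 270×(2.06)^0.400 = 361 K; V₂ = 6.81 L.
ΔU = nCvΔT = 2.03×12.5×(361−270) = 2290 J.
Q = 0 for an adiabatic process, so W = −ΔU = -2290 J.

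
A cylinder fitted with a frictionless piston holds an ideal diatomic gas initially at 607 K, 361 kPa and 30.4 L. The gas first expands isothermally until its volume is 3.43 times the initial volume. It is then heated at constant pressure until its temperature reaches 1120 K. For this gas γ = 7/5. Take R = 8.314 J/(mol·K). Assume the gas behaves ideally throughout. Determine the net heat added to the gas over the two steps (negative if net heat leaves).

46000 J

n = P₁V₁/(RT₁) = 361×30.4/(8.314×607) = 2.17 mol.
Step 1 — Isothermal: T stays 607 K; PV = const ⇒ V₂ = 104 L, P₂ = 105 kPa.
ΔU = 0 (ideal gas, T constant).
W = nRT ln(V₂/V₁) = 2.17×8.314×607×ln(3.43) = 13500 J.
Q = ΔU + W = 13500 J.
State after step 1: P = 105 kPa, V = 104 L, T = 607 K.
Step 2 — Isobaric: P stays 105 kPa; V/T = const ⇒ T₂ = 1120 K, V₂ = 192 L.
W = PΔV = 105×(192−104) kPa·L = 9270 J.
ΔU = nCvΔT = 2.17×20.8×(1120−607) = 23200 J.
Q = ΔU + W = nCpΔT = 32500 J.
Net over both steps: W = 22800 J, Q = 46000 J, ΔU = 23200 J.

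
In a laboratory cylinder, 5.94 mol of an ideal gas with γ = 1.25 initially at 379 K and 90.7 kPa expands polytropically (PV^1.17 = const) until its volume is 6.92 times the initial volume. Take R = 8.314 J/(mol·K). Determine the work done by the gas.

V₁ = nRT₁/P₁ = 5.94×8.314×379/90.7 = 206 L.
Polytropic n=1.17: T₂ = T₁(V₁/V₂)^(n−1) = 379×(0.145)^0.17 = 273 K; P₂ = P₁(V₁/V₂)^n = 9.43 kPa.
W = (P₁V₁−P₂V₂)/(n−1) = (90.7×206−9.43×1430)/0.17 = 30900 J.

30900 J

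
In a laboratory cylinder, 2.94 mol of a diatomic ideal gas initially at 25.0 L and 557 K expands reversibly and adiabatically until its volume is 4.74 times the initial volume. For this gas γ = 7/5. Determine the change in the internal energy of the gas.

P₁ = nRT₁/V₁ = 2.94×8.314×557/25.0 = 545 kPa.
Adiabatic: TV^(γ−1) = const ⇒ T₂ = 557×(0.211)^0.400 = 299 K; PV^γ = const ⇒ P₂ = 61.7 kPa.
For an ideal gas ΔU = nCvΔT with Cv = (5/2)R = 20.8 J/(mol·K).
ΔU = 2.94×20.8×(299−557) = -15800 J.

-15800 J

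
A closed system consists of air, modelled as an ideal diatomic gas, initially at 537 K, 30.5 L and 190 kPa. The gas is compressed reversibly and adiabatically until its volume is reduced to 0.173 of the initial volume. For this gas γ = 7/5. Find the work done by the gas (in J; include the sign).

n = P₁V₁/(RT₁) = 190×30.5/(8.314×537) = 1.30 mol.
Adiabatic: TV^(γ−1) = const ⇒ T₂ = 537×(5.78)^0.400 = 1080 K; PV^γ = const ⇒ P₂ = 2220 kPa.
ΔU = nCvΔT = 1.30×20.8×(1080−537) = 14700 J.
Q = 0 for an adiabatic process, so W = −ΔU = -14700 J.

-14700 J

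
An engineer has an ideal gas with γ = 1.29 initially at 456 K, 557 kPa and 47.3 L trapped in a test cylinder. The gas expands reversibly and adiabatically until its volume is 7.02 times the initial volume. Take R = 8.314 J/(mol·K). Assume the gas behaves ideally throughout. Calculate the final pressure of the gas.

45.1 kPa

Adiabatic: TV^(γ−1) = const ⇒ T₂ = 456×(0.142)^0.290 = 259 K; PV^γ = const ⇒ P₂ = 45.1 kPa.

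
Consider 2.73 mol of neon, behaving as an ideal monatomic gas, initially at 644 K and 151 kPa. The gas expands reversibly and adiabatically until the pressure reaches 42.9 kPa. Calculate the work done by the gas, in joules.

V₁ = nRT₁/P₁ = 2.73×8.314×644/151 = 96.8 L.
Adiabatic: T₂/T₁ = (P₂/P₁)^((γ−1)/γ) ⇒ T₂ = 644×(0.284)^0.400 = 389 K; V₂ = 206 L.
ΔU = nCvΔT = 2.73×12.5×(389−644) = -8670 J.
Q = 0 for an adiabatic process, so W = −ΔU = 8670 J.

8670 J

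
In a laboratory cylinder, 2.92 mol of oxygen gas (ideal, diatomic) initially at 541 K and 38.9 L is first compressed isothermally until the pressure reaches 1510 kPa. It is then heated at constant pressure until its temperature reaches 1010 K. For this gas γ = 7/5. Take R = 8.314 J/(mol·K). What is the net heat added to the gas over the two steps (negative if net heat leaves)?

20200 J

P₁ = nRT₁/V₁ = 2.92×8.314×541/38.9 = 338 kPa.
Step 1 — Isothermal: T stays 541 K; PV = const ⇒ V₂ = 8.70 L, P₂ = 1510 kPa.
ΔU = 0 (ideal gas, T constant).
W = nRT ln(V₂/V₁) = 2.92×8.314×541×ln(0.224) = -19700 J.
Q = ΔU + W = -19700 J.
State after step 1: P = 1510 kPa, V = 8.70 L, T = 541 K.
Step 2 — Isobaric: P stays 1510 kPa; V/T = const ⇒ T₂ = 1010 K, V₂ = 16.2 L.
W = PΔV = 1510×(16.2−8.70) kPa·L = 11400 J.
ΔU = nCvΔT = 2.92×20.8×(1010−541) = 28500 J.
Q = ΔU + W = nCpΔT = 39900 J.
Net over both steps: W = -8290 J, Q = 20200 J, ΔU = 28500 J.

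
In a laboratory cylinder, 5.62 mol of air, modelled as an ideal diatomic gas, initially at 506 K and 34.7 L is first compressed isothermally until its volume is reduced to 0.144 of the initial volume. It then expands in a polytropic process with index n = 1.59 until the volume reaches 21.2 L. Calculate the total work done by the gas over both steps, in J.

-22800 J

P₁ = nRT₁/V₁ = 5.62×8.314×506/34.7 = 681 kPa.
Step 1 — Isothermal: T stays 506 K; PV = const ⇒ V₂ = 5.00 L, P₂ = 4730 kPa.
ΔU = 0 (ideal gas, T constant).
W = nRT ln(V₂/V₁) = 5.62×8.314×506×ln(0.144) = -45800 J.
Q = ΔU + W = -45800 J.
State after step 1: P = 4730 kPa, V = 5.00 L, T = 506 K.
Step 2 — Polytropic n=1.59: T₂ = T₁(V₁/V₂)^(n−1) = 506×(0.236)^0.59 = 216 K; P₂ = P₁(V₁/V₂)^n = 475 kPa.
W = (P₁V₁−P₂V₂)/(n−1) = (4730×5.00−475×21.2)/0.59 = 23000 J.
ΔU = nCvΔT = 5.62×20.8×(216−506) = -33900 J.
Q = ΔU + W = -10900 J.
Net over both steps: W = -22800 J, Q = -56700 J, ΔU = -33900 J.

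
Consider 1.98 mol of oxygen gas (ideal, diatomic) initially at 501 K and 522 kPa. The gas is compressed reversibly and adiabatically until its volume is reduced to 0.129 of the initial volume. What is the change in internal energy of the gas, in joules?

V₁ = nRT₁/P₁ = 1.98×8.314×501/522 = 15.8 L.
Adiabatic: TV^(γ−1) = const ⇒ T₂ = 501×(7.75)^0.400 = 1140 K; PV^γ = const ⇒ P₂ = 9180 kPa.
For an ideal gas ΔU = nCvΔT with Cv = (5/2)R = 20.8 J/(mol·K).
ΔU = 1.98×20.8×(1140−501) = 26200 J.

26200 J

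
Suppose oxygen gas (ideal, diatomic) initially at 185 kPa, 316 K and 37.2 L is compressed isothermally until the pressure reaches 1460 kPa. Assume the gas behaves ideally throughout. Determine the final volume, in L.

Isothermal: T stays 316 K; PV = const ⇒ V₂ = 4.71 L, P₂ = 1460 kPa.

4.71 L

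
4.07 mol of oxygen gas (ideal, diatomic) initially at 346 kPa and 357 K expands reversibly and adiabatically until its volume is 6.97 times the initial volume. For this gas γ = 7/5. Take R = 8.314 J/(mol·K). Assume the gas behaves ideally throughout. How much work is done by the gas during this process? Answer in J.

V₁ = nRT₁/P₁ = 4.07×8.314×357/346 = 34.9 L.
Adiabatic: TV^(γ−1) = const ⇒ T₂ = 357×(0.143)^0.400 = 164 K; PV^γ = const ⇒ P₂ = 22.8 kPa.
ΔU = nCvΔT = 4.07×20.8×(164−357) = -16300 J.
Q = 0 for an adiabatic process, so W = −ΔU = 16300 J.

16300 J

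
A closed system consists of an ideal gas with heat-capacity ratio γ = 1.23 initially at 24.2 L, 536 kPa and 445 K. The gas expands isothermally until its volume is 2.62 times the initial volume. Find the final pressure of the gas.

205 kPa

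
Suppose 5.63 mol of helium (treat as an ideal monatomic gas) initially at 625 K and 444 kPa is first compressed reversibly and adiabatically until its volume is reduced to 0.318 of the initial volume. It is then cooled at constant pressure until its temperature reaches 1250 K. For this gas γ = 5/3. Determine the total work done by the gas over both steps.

V₁ = nRT₁/P₁ = 5.63×8.314×625/444 = 65.9 L.
Step 1 — Adiabatic: TV^(γ−1) = const ⇒ T₂ = 625×(3.14)^0.667 = 1340 K; PV^γ = const ⇒ P₂ = 3000 kPa.
ΔU = nCvΔT = 5.63×12.5×(1340−625) = 50300 J.
Q = 0 for an adiabatic process, so W = −ΔU = -50300 J.
State after step 1: P = 3000 kPa, V = 21.0 L, T = 1340 K.
Step 2 — Isobaric: P stays 3000 kPa; V/T = const ⇒ T₂ = 1250 K, V₂ = 19.5 L.
W = PΔV = 3000×(19.5−21.0) kPa·L = -4280 J.
ΔU = nCvΔT = 5.63×12.5×(1250−1340) = -6430 J.
Q = ΔU + W = nCpΔT = -10700 J.
Net over both steps: W = -54600 J, Q = -10700 J, ΔU = 43900 J.

-54600 J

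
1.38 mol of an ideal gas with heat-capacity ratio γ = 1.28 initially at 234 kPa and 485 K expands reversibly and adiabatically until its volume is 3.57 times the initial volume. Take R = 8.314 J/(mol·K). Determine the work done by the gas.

V₁ = nRT₁/P₁ = 1.38×8.314×485/234 = 23.8 L.
Adiabatic: TV^(γ−1) = const ⇒ T₂ = 485×(0.280)^0.280 = 340 K; PV^γ = const ⇒ P₂ = 45.9 kPa.
ΔU = nCvΔT = 1.38×29.7×(340−485) = -5960 J.
Q = 0 for an adiabatic process, so W = −ΔU = 5960 J.

5960 J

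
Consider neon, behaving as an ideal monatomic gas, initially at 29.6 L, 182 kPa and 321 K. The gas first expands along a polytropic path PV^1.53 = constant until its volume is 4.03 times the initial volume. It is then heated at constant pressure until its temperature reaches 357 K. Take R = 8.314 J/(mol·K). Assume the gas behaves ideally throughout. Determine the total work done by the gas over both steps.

n = P₁V₁/(RT₁) = 182×29.6/(8.314×321) = 2.02 mol.
Step 1 — Polytropic n=1.53: T₂ = T₁(V₁/V₂)^(n−1) = 321×(0.248)^0.53 = 153 K; P₂ = P₁(V₁/V₂)^n = 21.6 kPa.
W = (P₁V₁−P₂V₂)/(n−1) = (182×29.6−21.6×119)/0.53 = 5310 J.
ΔU = nCvΔT = 2.02×12.5×(153−321) = -4220 J.
Q = ΔU + W = 1090 J.
State after step 1: P = 21.6 kPa, V = 119 L, T = 153 K.
Step 2 — Isobaric: P stays 21.6 kPa; V/T = const ⇒ T₂ = 357 K, V₂ = 278 L.
W = PΔV = 21.6×(278−119) kPa·L = 3420 J.
ΔU = nCvΔT = 2.02×12.5×(357−153) = 5130 J.
Q = ΔU + W = nCpΔT = 8540 J.
Net over both steps: W = 8730 J, Q = 9630 J, ΔU = 906 J.

8730 J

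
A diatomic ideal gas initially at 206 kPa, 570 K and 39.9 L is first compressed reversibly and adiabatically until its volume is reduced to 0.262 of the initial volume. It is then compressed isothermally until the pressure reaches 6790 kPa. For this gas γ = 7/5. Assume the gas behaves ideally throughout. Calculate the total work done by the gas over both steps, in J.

n = P₁V₁/(RT₁) = 206×39.9/(8.314×570) = 1.73 mol.
Step 1 — Adiabatic: TV^(γ−1) = const ⇒ T₂ = 570×(3.82)^0.400 = 974 K; PV^γ = const ⇒ P₂ = 1340 kPa.
ΔU = nCvΔT = 1.73×20.8×(974−570) = 14600 J.
Q = 0 for an adiabatic process, so W = −ΔU = -14600 J.
State after step 1: P = 1340 kPa, V = 10.5 L, T = 974 K.
Step 2 — Isothermal: T stays 974 K; PV = const ⇒ V₂ = 2.07 L, P₂ = 6790 kPa.
ΔU = 0 (ideal gas, T constant).
W = nRT ln(V₂/V₁) = 1.73×8.314×974×ln(0.198) = -22800 J.
Q = ΔU + W = -22800 J.
Net over both steps: W = -37300 J, Q = -22800 J, ΔU = 14600 J.

-37300 J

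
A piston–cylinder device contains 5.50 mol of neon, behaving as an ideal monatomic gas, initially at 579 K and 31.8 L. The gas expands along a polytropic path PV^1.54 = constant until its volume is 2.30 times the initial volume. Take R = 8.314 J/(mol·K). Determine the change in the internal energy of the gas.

P₁ = nRT₁/V₁ = 5.50×8.314×579/31.8 = 833 kPa.
Polytropic n=1.54: T₂ = T₁(V₁/V₂)^(n−1) = 579×(0.435)^0.54 = 369 K; P₂ = P₁(V₁/V₂)^n = 231 kPa.
For an ideal gas ΔU = nCvΔT with Cv = (3/2)R = 12.5 J/(mol·K).
ΔU = 5.50×12.5×(369−579) = -14400 J.

-14400 J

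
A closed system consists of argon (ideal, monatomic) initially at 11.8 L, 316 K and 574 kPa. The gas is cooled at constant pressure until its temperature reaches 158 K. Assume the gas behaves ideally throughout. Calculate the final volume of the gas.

Isobaric: P stays 574 kPa; V/T = const ⇒ T₂ = 158 K, V₂ = 5.90 L.

5.90 L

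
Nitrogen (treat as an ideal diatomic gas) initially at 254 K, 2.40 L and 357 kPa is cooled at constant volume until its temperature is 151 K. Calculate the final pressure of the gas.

Isochoric: V stays 2.40 L; P/T = const ⇒ T₂ = 151 K, P₂ = 212 kPa.

212 kPa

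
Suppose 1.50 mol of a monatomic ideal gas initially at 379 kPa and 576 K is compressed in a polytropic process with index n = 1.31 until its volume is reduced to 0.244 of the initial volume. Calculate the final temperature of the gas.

892 K

V₁ = nRT₁/P₁ = 1.50×8.314×576/379 = 19.0 L.
Polytropic n=1.31: T₂ = T₁(V₁/V₂)^(n−1) = 576×(4.10)^0.31 = 892 K; P₂ = P₁(V₁/V₂)^n = 2410 kPa.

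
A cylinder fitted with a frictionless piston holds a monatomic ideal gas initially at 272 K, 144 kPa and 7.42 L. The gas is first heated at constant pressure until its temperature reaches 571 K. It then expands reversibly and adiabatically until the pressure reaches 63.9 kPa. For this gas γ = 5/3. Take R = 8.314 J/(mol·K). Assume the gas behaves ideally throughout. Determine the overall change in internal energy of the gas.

n = P₁V₁/(RT₁) = 144×7.42/(8.314×272) = 0.472 mol.
Step 1 — Isobaric: P stays 144 kPa; V/T = const ⇒ T₂ = 571 K, V₂ = 15.6 L.
W = PΔV = 144×(15.6−7.42) kPa·L = 1170 J.
ΔU = nCvΔT = 0.472×12.5×(571−272) = 1760 J.
Q = ΔU + W = nCpΔT = 2940 J.
State after step 1: P = 144 kPa, V = 15.6 L, T = 571 K.
Step 2 — Adiabatic: T₂/T₁ = (P₂/P₁)^((γ−1)/γ) ⇒ T₂ = 571×(0.444)^0.400 = 413 K; V₂ = 25.4 L.
ΔU = nCvΔT = 0.472×12.5×(413−571) = -934 J.
Q = 0 for an adiabatic process, so W = −ΔU = 934 J.
Net over both steps: W = 2110 J, Q = 2940 J, ΔU = 828 J.

828 J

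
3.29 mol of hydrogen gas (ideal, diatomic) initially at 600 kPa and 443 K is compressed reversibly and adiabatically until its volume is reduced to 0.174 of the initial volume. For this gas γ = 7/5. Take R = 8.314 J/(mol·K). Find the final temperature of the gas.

V₁ = nRT₁/P₁ = 3.29×8.314×443/600 = 20.2 L.
Adiabatic: TV^(γ−1) = const ⇒ T₂ = 443×(5.75)^0.400 = 892 K; PV^γ = const ⇒ P₂ = 6940 kPa.

892 K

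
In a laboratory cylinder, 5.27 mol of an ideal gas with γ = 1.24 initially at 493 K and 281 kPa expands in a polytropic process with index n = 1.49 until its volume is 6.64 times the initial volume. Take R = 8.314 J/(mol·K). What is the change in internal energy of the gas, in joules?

-54400 J

V₁ = nRT₁/P₁ = 5.27×8.314×493/281 = 76.9 L.
Polytropic n=1.49: T₂ = T₁(V₁/V₂)^(n−1) = 493×(0.151)^0.49 = 195 K; P₂ = P₁(V₁/V₂)^n = 16.7 kPa.
For an ideal gas ΔU = nCvΔT with Cv = R/(γ−1) = 34.6 J/(mol·K).
ΔU = 5.27×34.6×(195−493) = -54400 J.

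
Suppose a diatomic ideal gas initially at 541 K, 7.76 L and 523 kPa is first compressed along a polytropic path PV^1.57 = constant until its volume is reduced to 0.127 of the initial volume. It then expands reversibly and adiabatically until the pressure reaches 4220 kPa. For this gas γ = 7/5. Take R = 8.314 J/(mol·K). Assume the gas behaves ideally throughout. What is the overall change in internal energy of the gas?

n = P₁V₁/(RT₁) = 523×7.76/(8.314×541) = 0.902 mol.
Step 1 — Polytropic n=1.57: T₂ = T₁(V₁/V₂)^(n−1) = 541×(7.87)^0.57 = 1750 K; P₂ = P₁(V₁/V₂)^n = 13400 kPa.
W = (P₁V₁−P₂V₂)/(n−1) = (523×7.76−13400×0.986)/0.57 = -16000 J.
ΔU = nCvΔT = 0.902×20.8×(1750−541) = 22700 J.
Q = ΔU + W = 6780 J.
State after step 1: P = 13400 kPa, V = 0.986 L, T = 1750 K.
Step 2 — Adiabatic: T₂/T₁ = (P₂/P₁)^((γ−1)/γ) ⇒ T₂ = 1750×(0.316)^0.286 = 1260 K; V₂ = 2.24 L.
ΔU = nCvΔT = 0.902×20.8×(1260−1750) = -9220 J.
Q = 0 for an adiabatic process, so W = −ΔU = 9220 J.
Net over both steps: W = -6740 J, Q = 6780 J, ΔU = 13500 J.

13500 J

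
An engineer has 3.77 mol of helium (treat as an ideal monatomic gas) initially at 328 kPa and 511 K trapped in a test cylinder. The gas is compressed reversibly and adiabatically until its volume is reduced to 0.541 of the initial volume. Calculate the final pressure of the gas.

913 kPa

V₁ = nRT₁/P₁ = 3.77×8.314×511/328 = 48.8 L.
Adiabatic: TV^(γ−1) = const ⇒ T₂ = 511×(1.85)^0.667 = 770 K; PV^γ = const ⇒ P₂ = 913 kPa.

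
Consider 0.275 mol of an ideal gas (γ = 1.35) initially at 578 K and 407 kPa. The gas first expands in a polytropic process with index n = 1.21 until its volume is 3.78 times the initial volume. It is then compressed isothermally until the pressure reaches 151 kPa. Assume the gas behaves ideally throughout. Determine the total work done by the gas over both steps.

V₁ = nRT₁/P₁ = 0.275×8.314×578/407 = 3.25 L.
Step 1 — Polytropic n=1.21: T₂ = T₁(V₁/V₂)^(n−1) = 578×(0.265)^0.21 = 437 K; P₂ = P₁(V₁/V₂)^n = 81.4 kPa.
W = (P₁V₁−P₂V₂)/(n−1) = (407×3.25−81.4×12.3)/0.21 = 1530 J.
ΔU = nCvΔT = 0.275×23.8×(437−578) = -920 J.
Q = ΔU + W = 613 J.
State after step 1: P = 81.4 kPa, V = 12.3 L, T = 437 K.
Step 2 — Isothermal: T stays 437 K; PV = const ⇒ V₂ = 6.62 L, P₂ = 151 kPa.
ΔU = 0 (ideal gas, T constant).
W = nRT ln(V₂/V₁) = 0.275×8.314×437×ln(0.539) = -617 J.
Q = ΔU + W = -617 J.
Net over both steps: W = 916 J, Q = -3.86 J, ΔU = -920 J.

916 J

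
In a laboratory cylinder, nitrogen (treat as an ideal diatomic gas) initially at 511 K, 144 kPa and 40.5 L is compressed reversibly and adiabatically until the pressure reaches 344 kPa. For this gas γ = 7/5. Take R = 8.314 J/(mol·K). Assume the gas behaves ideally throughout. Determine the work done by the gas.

-4120 J

n = P₁V₁/(RT₁) = 144×40.5/(8.314×511) = 1.37 mol.
Adiabatic: T₂/T₁ = (P₂/P₁)^((γ−1)/γ) ⇒ T₂ = 511×(2.39)^0.286 = 655 K; V₂ = 21.7 L.
ΔU = nCvΔT = 1.37×20.8×(655−511) = 4120 J.
Q = 0 for an adiabatic process, so W = −ΔU = -4120 J.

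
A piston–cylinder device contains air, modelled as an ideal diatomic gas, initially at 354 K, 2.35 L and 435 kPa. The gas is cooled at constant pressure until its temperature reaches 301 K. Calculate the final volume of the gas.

2.00 L

Isobaric: P stays 435 kPa; V/T = const ⇒ T₂ = 301 K, V₂ = 2.00 L.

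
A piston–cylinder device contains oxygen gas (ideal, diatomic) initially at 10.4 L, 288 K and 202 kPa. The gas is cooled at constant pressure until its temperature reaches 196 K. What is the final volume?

Isobaric: P stays 202 kPa; V/T = const ⇒ T₂ = 196 K, V₂ = 7.08 L.

7.08 L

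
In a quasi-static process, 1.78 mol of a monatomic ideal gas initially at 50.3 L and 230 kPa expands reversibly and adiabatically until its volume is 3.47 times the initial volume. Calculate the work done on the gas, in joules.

T₁ = P₁V₁/(nR) = 230×50.3/(1.78×8.314) = 782 K.
Adiabatic: TV^(γ−1) = const ⇒ T₂ = 782×(0.288)^0.667 = 341 K; PV^γ = const ⇒ P₂ = 28.9 kPa.
ΔU = nCvΔT = 1.78×12.5×(341−782) = -9780 J.
Q = 0 for an adiabatic process, so W = −ΔU = 9780 J.
Work done on the gas = −W_by = -9780 J.

-9780 J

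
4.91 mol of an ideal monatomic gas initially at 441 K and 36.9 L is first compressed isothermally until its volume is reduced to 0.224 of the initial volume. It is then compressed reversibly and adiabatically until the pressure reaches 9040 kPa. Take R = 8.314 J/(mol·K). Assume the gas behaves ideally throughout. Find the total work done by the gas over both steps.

-47600 J

P₁ = nRT₁/V₁ = 4.91×8.314×441/36.9 = 488 kPa.
Step 1 — Isothermal: T stays 441 K; PV = const ⇒ V₂ = 8.27 L, P₂ = 2180 kPa.
ΔU = 0 (ideal gas, T constant).
W = nRT ln(V₂/V₁) = 4.91×8.314×441×ln(0.224) = -26900 J.
Q = ΔU + W = -26900 J.
State after step 1: P = 2180 kPa, V = 8.27 L, T = 441 K.
Step 2 — Adiabatic: T₂/T₁ = (P₂/P₁)^((γ−1)/γ) ⇒ T₂ = 441×(4.15)^0.400 = 779 K; V₂ = 3.52 L.
ΔU = nCvΔT = 4.91×12.5×(779−441) = 20700 J.
Q = 0 for an adiabatic process, so W = −ΔU = -20700 J.
Net over both steps: W = -47600 J, Q = -26900 J, ΔU = 20700 J.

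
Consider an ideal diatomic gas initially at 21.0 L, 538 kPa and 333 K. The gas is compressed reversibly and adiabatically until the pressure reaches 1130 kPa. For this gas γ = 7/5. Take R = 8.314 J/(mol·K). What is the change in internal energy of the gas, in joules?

6670 J

n = P₁V₁/(RT₁) = 538×21.0/(8.314×333) = 4.08 mol.
Adiabatic: T₂/T₁ = (P₂/P₁)^((γ−1)/γ) ⇒ T₂ = 333×(2.10)^0.286 = 412 K; V₂ = 12.4 L.
For an ideal gas ΔU = nCvΔT with Cv = (5/2)R = 20.8 J/(mol·K).
ΔU = 4.08×20.8×(412−333) = 6670 J.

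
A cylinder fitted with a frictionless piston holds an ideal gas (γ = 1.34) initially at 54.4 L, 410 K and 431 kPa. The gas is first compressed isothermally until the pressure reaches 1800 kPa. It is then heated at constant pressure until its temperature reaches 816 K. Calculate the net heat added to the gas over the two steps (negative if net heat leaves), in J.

58000 J

n = P₁V₁/(RT₁) = 431×54.4/(8.314×410) = 6.88 mol.
Step 1 — Isothermal: T stays 410 K; PV = const ⇒ V₂ = 13.0 L, P₂ = 1800 kPa.
ΔU = 0 (ideal gas, T constant).
W = nRT ln(V₂/V₁) = 6.88×8.314×410×ln(0.239) = -33500 J.
Q = ΔU + W = -33500 J.
State after step 1: P = 1800 kPa, V = 13.0 L, T = 410 K.
Step 2 — Isobaric: P stays 1800 kPa; V/T = const ⇒ T₂ = 816 K, V₂ = 25.9 L.
W = PΔV = 1800×(25.9−13.0) kPa·L = 23200 J.
ΔU = nCvΔT = 6.88×24.5×(816−410) = 68300 J.
Q = ΔU + W = nCpΔT = 91500 J.
Net over both steps: W = -10300 J, Q = 58000 J, ΔU = 68300 J.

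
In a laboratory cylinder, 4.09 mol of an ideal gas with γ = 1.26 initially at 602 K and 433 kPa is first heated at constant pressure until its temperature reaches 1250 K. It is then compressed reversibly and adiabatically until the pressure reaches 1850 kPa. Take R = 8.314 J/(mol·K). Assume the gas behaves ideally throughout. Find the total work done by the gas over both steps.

-35100 J

V₁ = nRT₁/P₁ = 4.09×8.314×602/433 = 47.3 L.
Step 1 — Isobaric: P stays 433 kPa; V/T = const ⇒ T₂ = 1250 K, V₂ = 98.2 L.
W = PΔV = 433×(98.2−47.3) kPa·L = 22000 J.
ΔU = nCvΔT = 4.09×32.0×(1250−602) = 84700 J.
Q = ΔU + W = nCpΔT = 107000 J.
State after step 1: P = 433 kPa, V = 98.2 L, T = 1250 K.
Step 2 — Adiabatic: T₂/T₁ = (P₂/P₁)^((γ−1)/γ) ⇒ T₂ = 1250×(4.27)^0.206 = 1690 K; V₂ = 31.0 L.
ΔU = nCvΔT = 4.09×32.0×(1690−1250) = 57100 J.
Q = 0 for an adiabatic process, so W = −ΔU = -57100 J.
Net over both steps: W = -35100 J, Q = 107000 J, ΔU = 142000 J.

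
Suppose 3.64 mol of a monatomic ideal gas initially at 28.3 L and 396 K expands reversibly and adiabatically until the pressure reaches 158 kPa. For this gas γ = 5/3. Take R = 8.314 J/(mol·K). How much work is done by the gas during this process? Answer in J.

P₁ = nRT₁/V₁ = 3.64×8.314×396/28.3 = 423 kPa.
Adiabatic: T₂/T₁ = (P₂/P₁)^((γ−1)/γ) ⇒ T₂ = 396×(0.373)^0.400 = 267 K; V₂ = 51.1 L.
ΔU = nCvΔT = 3.64×12.5×(267−396) = -5860 J.
Q = 0 for an adiabatic process, so W = −ΔU = 5860 J.

5860 J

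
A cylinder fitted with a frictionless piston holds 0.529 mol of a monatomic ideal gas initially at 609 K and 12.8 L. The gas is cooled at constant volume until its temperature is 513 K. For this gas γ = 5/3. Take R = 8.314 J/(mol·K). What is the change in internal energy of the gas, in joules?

P₁ = nRT₁/V₁ = 0.529×8.314×609/12.8 = 209 kPa.
Isochoric: V stays 12.8 L; P/T = const ⇒ T₂ = 513 K, P₂ = 176 kPa.
For an ideal gas ΔU = nCvΔT with Cv = (3/2)R = 12.5 J/(mol·K).
ΔU = 0.529×12.5×(513−609) = -633 J.

-633 J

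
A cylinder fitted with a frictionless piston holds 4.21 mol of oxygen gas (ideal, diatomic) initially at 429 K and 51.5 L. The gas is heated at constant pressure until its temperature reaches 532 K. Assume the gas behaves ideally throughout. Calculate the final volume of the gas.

63.9 L

P₁ = nRT₁/V₁ = 4.21×8.314×429/51.5 = 292 kPa.
Isobaric: P stays 292 kPa; V/T = const ⇒ T₂ = 532 K, V₂ = 63.9 L.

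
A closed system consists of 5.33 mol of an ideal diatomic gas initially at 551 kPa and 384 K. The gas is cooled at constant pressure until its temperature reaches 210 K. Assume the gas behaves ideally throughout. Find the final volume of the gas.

V₁ = nRT₁/P₁ = 5.33×8.314×384/551 = 30.9 L.
Isobaric: P stays 551 kPa; V/T = const ⇒ T₂ = 210 K, V₂ = 16.9 L.

16.9 L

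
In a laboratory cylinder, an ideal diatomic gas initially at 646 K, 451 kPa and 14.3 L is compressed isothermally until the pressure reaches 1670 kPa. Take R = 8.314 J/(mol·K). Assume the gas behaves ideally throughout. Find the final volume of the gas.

Isothermal: T stays 646 K; PV = const ⇒ V₂ = 3.86 L, P₂ = 1670 kPa.

3.86 L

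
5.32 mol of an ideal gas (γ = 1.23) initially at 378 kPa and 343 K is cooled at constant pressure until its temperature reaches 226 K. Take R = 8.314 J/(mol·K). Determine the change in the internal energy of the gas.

-22500 J

V₁ = nRT₁/P₁ = 5.32×8.314×343/378 = 40.1 L.
Isobaric: P stays 378 kPa; V/T = const ⇒ T₂ = 226 K, V₂ = 26.4 L.
For an ideal gas ΔU = nCvΔT with Cv = R/(γ−1) = 36.1 J/(mol·K).
ΔU = 5.32×36.1×(226−343) = -22500 J.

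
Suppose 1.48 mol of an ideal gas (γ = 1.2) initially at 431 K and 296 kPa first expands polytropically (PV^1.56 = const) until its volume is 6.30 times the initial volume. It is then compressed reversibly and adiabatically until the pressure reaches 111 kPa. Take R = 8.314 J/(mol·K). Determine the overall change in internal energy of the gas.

-13600 J

V₁ = nRT₁/P₁ = 1.48×8.314×431/296 = 17.9 L.
Step 1 — Polytropic n=1.56: T₂ = T₁(V₁/V₂)^(n−1) = 431×(0.159)^0.56 = 154 K; P₂ = P₁(V₁/V₂)^n = 16.8 kPa.
W = (P₁V₁−P₂V₂)/(n−1) = (296×17.9−16.8×113)/0.56 = 6090 J.
ΔU = nCvΔT = 1.48×41.6×(154−431) = -17100 J.
Q = ΔU + W = -11000 J.
State after step 1: P = 16.8 kPa, V = 113 L, T = 154 K.
Step 2 — Adiabatic: T₂/T₁ = (P₂/P₁)^((γ−1)/γ) ⇒ T₂ = 154×(6.62)^0.167 = 211 K; V₂ = 23.4 L.
ΔU = nCvΔT = 1.48×41.6×(211−154) = 3500 J.
Q = 0 for an adiabatic process, so W = −ΔU = -3500 J.
Net over both steps: W = 2590 J, Q = -11000 J, ΔU = -13600 J.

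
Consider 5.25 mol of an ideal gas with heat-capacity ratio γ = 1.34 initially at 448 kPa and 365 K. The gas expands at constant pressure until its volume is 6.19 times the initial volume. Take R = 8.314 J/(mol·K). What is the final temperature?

V₁ = nRT₁/P₁ = 5.25×8.314×365/448 = 35.6 L.
Isobaric: P stays 448 kPa; V/T = const ⇒ T₂ = 2260 K, V₂ = 220 L.

2260 K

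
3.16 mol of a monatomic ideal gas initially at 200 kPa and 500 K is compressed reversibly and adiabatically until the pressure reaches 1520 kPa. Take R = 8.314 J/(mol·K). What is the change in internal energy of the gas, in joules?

24600 J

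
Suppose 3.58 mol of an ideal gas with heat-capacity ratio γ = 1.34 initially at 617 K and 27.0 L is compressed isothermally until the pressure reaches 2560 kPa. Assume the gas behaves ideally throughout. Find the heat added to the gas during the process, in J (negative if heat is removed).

-24300 J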